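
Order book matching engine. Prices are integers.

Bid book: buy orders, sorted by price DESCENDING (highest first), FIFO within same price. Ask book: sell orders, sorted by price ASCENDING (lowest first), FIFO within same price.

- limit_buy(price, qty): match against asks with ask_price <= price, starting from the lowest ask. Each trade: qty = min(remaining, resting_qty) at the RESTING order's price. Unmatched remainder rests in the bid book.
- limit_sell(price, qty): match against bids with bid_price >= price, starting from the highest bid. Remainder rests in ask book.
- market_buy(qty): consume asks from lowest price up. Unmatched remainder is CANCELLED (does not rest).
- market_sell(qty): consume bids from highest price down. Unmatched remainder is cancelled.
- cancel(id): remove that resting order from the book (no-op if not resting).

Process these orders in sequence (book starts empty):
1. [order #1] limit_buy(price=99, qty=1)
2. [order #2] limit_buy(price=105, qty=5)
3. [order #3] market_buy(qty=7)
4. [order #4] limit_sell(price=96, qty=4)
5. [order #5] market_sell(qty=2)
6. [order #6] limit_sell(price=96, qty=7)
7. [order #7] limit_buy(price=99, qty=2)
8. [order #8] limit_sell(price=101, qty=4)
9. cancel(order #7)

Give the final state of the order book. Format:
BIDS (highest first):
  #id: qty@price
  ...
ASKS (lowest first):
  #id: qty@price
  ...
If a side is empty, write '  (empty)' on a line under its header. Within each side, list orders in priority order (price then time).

After op 1 [order #1] limit_buy(price=99, qty=1): fills=none; bids=[#1:1@99] asks=[-]
After op 2 [order #2] limit_buy(price=105, qty=5): fills=none; bids=[#2:5@105 #1:1@99] asks=[-]
After op 3 [order #3] market_buy(qty=7): fills=none; bids=[#2:5@105 #1:1@99] asks=[-]
After op 4 [order #4] limit_sell(price=96, qty=4): fills=#2x#4:4@105; bids=[#2:1@105 #1:1@99] asks=[-]
After op 5 [order #5] market_sell(qty=2): fills=#2x#5:1@105 #1x#5:1@99; bids=[-] asks=[-]
After op 6 [order #6] limit_sell(price=96, qty=7): fills=none; bids=[-] asks=[#6:7@96]
After op 7 [order #7] limit_buy(price=99, qty=2): fills=#7x#6:2@96; bids=[-] asks=[#6:5@96]
After op 8 [order #8] limit_sell(price=101, qty=4): fills=none; bids=[-] asks=[#6:5@96 #8:4@101]
After op 9 cancel(order #7): fills=none; bids=[-] asks=[#6:5@96 #8:4@101]

Answer: BIDS (highest first):
  (empty)
ASKS (lowest first):
  #6: 5@96
  #8: 4@101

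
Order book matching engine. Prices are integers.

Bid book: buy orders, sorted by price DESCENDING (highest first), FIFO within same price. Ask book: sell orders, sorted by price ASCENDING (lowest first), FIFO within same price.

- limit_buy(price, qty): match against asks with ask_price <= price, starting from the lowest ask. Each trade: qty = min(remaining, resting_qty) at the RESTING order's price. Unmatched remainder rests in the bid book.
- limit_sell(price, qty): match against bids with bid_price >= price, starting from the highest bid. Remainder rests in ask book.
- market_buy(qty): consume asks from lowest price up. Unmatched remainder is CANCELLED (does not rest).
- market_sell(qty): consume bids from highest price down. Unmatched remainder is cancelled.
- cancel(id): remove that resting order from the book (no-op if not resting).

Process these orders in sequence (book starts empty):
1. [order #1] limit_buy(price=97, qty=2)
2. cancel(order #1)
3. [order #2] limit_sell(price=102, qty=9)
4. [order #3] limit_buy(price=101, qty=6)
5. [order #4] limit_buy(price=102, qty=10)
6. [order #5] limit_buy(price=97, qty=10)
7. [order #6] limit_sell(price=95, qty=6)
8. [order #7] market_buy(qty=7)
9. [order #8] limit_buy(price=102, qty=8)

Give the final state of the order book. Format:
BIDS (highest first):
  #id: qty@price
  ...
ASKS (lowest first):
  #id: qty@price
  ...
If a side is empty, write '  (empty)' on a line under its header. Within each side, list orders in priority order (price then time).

Answer: BIDS (highest first):
  #8: 8@102
  #3: 1@101
  #5: 10@97
ASKS (lowest first):
  (empty)

Derivation:
After op 1 [order #1] limit_buy(price=97, qty=2): fills=none; bids=[#1:2@97] asks=[-]
After op 2 cancel(order #1): fills=none; bids=[-] asks=[-]
After op 3 [order #2] limit_sell(price=102, qty=9): fills=none; bids=[-] asks=[#2:9@102]
After op 4 [order #3] limit_buy(price=101, qty=6): fills=none; bids=[#3:6@101] asks=[#2:9@102]
After op 5 [order #4] limit_buy(price=102, qty=10): fills=#4x#2:9@102; bids=[#4:1@102 #3:6@101] asks=[-]
After op 6 [order #5] limit_buy(price=97, qty=10): fills=none; bids=[#4:1@102 #3:6@101 #5:10@97] asks=[-]
After op 7 [order #6] limit_sell(price=95, qty=6): fills=#4x#6:1@102 #3x#6:5@101; bids=[#3:1@101 #5:10@97] asks=[-]
After op 8 [order #7] market_buy(qty=7): fills=none; bids=[#3:1@101 #5:10@97] asks=[-]
After op 9 [order #8] limit_buy(price=102, qty=8): fills=none; bids=[#8:8@102 #3:1@101 #5:10@97] asks=[-]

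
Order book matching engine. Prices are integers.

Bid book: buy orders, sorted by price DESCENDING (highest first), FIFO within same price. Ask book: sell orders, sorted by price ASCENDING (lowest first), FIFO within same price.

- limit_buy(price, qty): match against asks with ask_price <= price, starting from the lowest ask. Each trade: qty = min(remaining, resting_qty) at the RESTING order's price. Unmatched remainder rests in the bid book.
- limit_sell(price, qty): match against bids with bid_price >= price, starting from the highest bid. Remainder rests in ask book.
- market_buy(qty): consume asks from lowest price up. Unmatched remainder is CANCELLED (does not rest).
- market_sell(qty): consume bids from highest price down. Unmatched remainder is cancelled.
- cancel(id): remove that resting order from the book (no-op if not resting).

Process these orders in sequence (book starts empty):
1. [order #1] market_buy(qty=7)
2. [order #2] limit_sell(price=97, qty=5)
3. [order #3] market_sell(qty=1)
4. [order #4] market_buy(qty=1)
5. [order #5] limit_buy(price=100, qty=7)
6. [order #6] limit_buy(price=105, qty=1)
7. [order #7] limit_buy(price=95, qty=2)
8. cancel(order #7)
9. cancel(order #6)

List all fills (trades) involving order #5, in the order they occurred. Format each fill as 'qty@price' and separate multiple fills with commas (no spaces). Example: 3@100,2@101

After op 1 [order #1] market_buy(qty=7): fills=none; bids=[-] asks=[-]
After op 2 [order #2] limit_sell(price=97, qty=5): fills=none; bids=[-] asks=[#2:5@97]
After op 3 [order #3] market_sell(qty=1): fills=none; bids=[-] asks=[#2:5@97]
After op 4 [order #4] market_buy(qty=1): fills=#4x#2:1@97; bids=[-] asks=[#2:4@97]
After op 5 [order #5] limit_buy(price=100, qty=7): fills=#5x#2:4@97; bids=[#5:3@100] asks=[-]
After op 6 [order #6] limit_buy(price=105, qty=1): fills=none; bids=[#6:1@105 #5:3@100] asks=[-]
After op 7 [order #7] limit_buy(price=95, qty=2): fills=none; bids=[#6:1@105 #5:3@100 #7:2@95] asks=[-]
After op 8 cancel(order #7): fills=none; bids=[#6:1@105 #5:3@100] asks=[-]
After op 9 cancel(order #6): fills=none; bids=[#5:3@100] asks=[-]

Answer: 4@97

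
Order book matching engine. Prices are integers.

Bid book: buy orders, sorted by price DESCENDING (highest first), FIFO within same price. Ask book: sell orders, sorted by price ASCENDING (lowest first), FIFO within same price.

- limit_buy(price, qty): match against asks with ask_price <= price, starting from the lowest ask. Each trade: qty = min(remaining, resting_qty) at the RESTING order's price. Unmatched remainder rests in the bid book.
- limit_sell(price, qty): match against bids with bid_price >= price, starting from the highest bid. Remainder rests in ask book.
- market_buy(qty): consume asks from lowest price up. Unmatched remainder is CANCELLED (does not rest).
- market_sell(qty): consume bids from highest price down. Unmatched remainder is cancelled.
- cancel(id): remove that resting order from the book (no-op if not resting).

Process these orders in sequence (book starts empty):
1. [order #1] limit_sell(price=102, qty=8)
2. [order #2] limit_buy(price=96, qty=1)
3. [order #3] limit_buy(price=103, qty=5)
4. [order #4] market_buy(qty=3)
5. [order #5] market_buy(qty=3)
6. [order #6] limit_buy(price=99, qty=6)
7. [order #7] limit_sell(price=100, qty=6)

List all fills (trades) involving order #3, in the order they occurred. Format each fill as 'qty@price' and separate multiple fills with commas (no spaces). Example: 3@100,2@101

Answer: 5@102

Derivation:
After op 1 [order #1] limit_sell(price=102, qty=8): fills=none; bids=[-] asks=[#1:8@102]
After op 2 [order #2] limit_buy(price=96, qty=1): fills=none; bids=[#2:1@96] asks=[#1:8@102]
After op 3 [order #3] limit_buy(price=103, qty=5): fills=#3x#1:5@102; bids=[#2:1@96] asks=[#1:3@102]
After op 4 [order #4] market_buy(qty=3): fills=#4x#1:3@102; bids=[#2:1@96] asks=[-]
After op 5 [order #5] market_buy(qty=3): fills=none; bids=[#2:1@96] asks=[-]
After op 6 [order #6] limit_buy(price=99, qty=6): fills=none; bids=[#6:6@99 #2:1@96] asks=[-]
After op 7 [order #7] limit_sell(price=100, qty=6): fills=none; bids=[#6:6@99 #2:1@96] asks=[#7:6@100]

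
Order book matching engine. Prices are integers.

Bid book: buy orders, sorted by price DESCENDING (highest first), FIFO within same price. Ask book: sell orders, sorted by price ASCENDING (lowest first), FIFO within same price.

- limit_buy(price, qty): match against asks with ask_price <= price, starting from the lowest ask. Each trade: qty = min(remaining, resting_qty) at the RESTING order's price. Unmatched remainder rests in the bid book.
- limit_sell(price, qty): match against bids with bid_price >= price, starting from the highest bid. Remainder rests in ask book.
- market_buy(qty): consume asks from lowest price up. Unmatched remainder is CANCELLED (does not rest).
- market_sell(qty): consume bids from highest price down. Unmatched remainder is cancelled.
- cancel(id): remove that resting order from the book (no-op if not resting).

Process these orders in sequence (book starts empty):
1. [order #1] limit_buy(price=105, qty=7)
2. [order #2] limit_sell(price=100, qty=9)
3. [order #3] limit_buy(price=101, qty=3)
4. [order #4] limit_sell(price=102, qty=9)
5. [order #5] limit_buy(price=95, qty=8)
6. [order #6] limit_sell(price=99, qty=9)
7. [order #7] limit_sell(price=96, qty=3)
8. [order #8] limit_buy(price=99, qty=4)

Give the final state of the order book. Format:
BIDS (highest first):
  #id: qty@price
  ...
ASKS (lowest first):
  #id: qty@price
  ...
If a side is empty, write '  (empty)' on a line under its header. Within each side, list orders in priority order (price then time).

Answer: BIDS (highest first):
  #5: 8@95
ASKS (lowest first):
  #6: 7@99
  #4: 9@102

Derivation:
After op 1 [order #1] limit_buy(price=105, qty=7): fills=none; bids=[#1:7@105] asks=[-]
After op 2 [order #2] limit_sell(price=100, qty=9): fills=#1x#2:7@105; bids=[-] asks=[#2:2@100]
After op 3 [order #3] limit_buy(price=101, qty=3): fills=#3x#2:2@100; bids=[#3:1@101] asks=[-]
After op 4 [order #4] limit_sell(price=102, qty=9): fills=none; bids=[#3:1@101] asks=[#4:9@102]
After op 5 [order #5] limit_buy(price=95, qty=8): fills=none; bids=[#3:1@101 #5:8@95] asks=[#4:9@102]
After op 6 [order #6] limit_sell(price=99, qty=9): fills=#3x#6:1@101; bids=[#5:8@95] asks=[#6:8@99 #4:9@102]
After op 7 [order #7] limit_sell(price=96, qty=3): fills=none; bids=[#5:8@95] asks=[#7:3@96 #6:8@99 #4:9@102]
After op 8 [order #8] limit_buy(price=99, qty=4): fills=#8x#7:3@96 #8x#6:1@99; bids=[#5:8@95] asks=[#6:7@99 #4:9@102]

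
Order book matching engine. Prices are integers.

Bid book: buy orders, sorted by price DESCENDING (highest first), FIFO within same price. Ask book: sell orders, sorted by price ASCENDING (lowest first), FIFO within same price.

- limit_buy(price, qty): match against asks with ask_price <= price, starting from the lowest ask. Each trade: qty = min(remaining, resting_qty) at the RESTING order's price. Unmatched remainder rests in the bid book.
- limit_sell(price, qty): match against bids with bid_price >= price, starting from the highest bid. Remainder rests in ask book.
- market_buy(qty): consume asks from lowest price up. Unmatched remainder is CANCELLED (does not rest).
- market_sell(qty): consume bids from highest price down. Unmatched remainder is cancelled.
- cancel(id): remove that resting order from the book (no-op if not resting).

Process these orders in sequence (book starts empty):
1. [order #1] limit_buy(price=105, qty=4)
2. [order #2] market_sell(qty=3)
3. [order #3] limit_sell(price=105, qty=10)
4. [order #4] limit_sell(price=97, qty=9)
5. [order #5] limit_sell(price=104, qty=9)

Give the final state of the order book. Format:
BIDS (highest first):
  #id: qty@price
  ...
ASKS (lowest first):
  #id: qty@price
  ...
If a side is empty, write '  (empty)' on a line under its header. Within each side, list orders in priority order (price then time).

After op 1 [order #1] limit_buy(price=105, qty=4): fills=none; bids=[#1:4@105] asks=[-]
After op 2 [order #2] market_sell(qty=3): fills=#1x#2:3@105; bids=[#1:1@105] asks=[-]
After op 3 [order #3] limit_sell(price=105, qty=10): fills=#1x#3:1@105; bids=[-] asks=[#3:9@105]
After op 4 [order #4] limit_sell(price=97, qty=9): fills=none; bids=[-] asks=[#4:9@97 #3:9@105]
After op 5 [order #5] limit_sell(price=104, qty=9): fills=none; bids=[-] asks=[#4:9@97 #5:9@104 #3:9@105]

Answer: BIDS (highest first):
  (empty)
ASKS (lowest first):
  #4: 9@97
  #5: 9@104
  #3: 9@105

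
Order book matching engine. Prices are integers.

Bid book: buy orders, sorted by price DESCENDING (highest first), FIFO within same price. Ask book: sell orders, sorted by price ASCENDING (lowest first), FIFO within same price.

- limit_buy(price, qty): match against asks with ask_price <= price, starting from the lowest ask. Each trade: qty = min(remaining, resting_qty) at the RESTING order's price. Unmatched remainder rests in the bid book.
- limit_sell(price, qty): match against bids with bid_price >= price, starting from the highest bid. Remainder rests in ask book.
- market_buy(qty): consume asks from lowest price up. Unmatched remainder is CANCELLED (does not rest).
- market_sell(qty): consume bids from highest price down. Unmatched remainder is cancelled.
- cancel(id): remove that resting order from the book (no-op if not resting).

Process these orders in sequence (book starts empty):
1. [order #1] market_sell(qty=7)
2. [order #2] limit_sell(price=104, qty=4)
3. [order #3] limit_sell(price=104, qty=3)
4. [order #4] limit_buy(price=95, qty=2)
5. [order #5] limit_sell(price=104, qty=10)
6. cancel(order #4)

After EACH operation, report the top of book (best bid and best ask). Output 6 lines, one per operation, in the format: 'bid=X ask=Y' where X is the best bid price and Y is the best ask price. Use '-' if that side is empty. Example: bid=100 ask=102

Answer: bid=- ask=-
bid=- ask=104
bid=- ask=104
bid=95 ask=104
bid=95 ask=104
bid=- ask=104

Derivation:
After op 1 [order #1] market_sell(qty=7): fills=none; bids=[-] asks=[-]
After op 2 [order #2] limit_sell(price=104, qty=4): fills=none; bids=[-] asks=[#2:4@104]
After op 3 [order #3] limit_sell(price=104, qty=3): fills=none; bids=[-] asks=[#2:4@104 #3:3@104]
After op 4 [order #4] limit_buy(price=95, qty=2): fills=none; bids=[#4:2@95] asks=[#2:4@104 #3:3@104]
After op 5 [order #5] limit_sell(price=104, qty=10): fills=none; bids=[#4:2@95] asks=[#2:4@104 #3:3@104 #5:10@104]
After op 6 cancel(order #4): fills=none; bids=[-] asks=[#2:4@104 #3:3@104 #5:10@104]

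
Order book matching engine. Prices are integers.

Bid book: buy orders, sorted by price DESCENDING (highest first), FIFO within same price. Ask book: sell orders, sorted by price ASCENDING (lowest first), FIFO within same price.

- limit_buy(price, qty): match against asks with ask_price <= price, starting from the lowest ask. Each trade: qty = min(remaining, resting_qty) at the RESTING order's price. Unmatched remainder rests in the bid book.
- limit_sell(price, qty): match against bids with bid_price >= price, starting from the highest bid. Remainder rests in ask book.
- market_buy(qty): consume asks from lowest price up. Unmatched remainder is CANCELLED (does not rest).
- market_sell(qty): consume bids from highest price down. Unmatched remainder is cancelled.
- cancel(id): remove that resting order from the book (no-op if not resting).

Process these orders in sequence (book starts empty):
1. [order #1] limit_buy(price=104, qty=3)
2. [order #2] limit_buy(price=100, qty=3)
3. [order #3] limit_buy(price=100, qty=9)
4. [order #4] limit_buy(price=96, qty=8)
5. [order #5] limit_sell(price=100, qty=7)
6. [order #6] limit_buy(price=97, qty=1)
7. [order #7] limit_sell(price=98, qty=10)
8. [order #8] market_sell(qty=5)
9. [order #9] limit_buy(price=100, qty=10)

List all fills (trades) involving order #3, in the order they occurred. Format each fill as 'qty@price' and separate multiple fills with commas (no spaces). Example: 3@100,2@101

Answer: 1@100,8@100

Derivation:
After op 1 [order #1] limit_buy(price=104, qty=3): fills=none; bids=[#1:3@104] asks=[-]
After op 2 [order #2] limit_buy(price=100, qty=3): fills=none; bids=[#1:3@104 #2:3@100] asks=[-]
After op 3 [order #3] limit_buy(price=100, qty=9): fills=none; bids=[#1:3@104 #2:3@100 #3:9@100] asks=[-]
After op 4 [order #4] limit_buy(price=96, qty=8): fills=none; bids=[#1:3@104 #2:3@100 #3:9@100 #4:8@96] asks=[-]
After op 5 [order #5] limit_sell(price=100, qty=7): fills=#1x#5:3@104 #2x#5:3@100 #3x#5:1@100; bids=[#3:8@100 #4:8@96] asks=[-]
After op 6 [order #6] limit_buy(price=97, qty=1): fills=none; bids=[#3:8@100 #6:1@97 #4:8@96] asks=[-]
After op 7 [order #7] limit_sell(price=98, qty=10): fills=#3x#7:8@100; bids=[#6:1@97 #4:8@96] asks=[#7:2@98]
After op 8 [order #8] market_sell(qty=5): fills=#6x#8:1@97 #4x#8:4@96; bids=[#4:4@96] asks=[#7:2@98]
After op 9 [order #9] limit_buy(price=100, qty=10): fills=#9x#7:2@98; bids=[#9:8@100 #4:4@96] asks=[-]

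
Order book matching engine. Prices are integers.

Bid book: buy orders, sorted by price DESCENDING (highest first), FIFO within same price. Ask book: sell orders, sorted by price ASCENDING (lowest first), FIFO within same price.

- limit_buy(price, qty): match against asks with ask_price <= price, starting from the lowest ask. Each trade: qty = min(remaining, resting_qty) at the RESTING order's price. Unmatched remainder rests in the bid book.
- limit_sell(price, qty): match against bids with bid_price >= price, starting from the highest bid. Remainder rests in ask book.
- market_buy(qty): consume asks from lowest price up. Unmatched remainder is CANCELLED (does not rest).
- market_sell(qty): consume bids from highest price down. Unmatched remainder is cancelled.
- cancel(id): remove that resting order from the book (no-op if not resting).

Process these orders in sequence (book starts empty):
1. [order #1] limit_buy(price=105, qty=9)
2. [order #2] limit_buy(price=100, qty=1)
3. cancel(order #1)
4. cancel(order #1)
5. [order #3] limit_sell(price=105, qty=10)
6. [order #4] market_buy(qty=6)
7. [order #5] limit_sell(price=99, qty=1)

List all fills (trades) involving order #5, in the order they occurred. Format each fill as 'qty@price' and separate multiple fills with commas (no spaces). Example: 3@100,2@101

After op 1 [order #1] limit_buy(price=105, qty=9): fills=none; bids=[#1:9@105] asks=[-]
After op 2 [order #2] limit_buy(price=100, qty=1): fills=none; bids=[#1:9@105 #2:1@100] asks=[-]
After op 3 cancel(order #1): fills=none; bids=[#2:1@100] asks=[-]
After op 4 cancel(order #1): fills=none; bids=[#2:1@100] asks=[-]
After op 5 [order #3] limit_sell(price=105, qty=10): fills=none; bids=[#2:1@100] asks=[#3:10@105]
After op 6 [order #4] market_buy(qty=6): fills=#4x#3:6@105; bids=[#2:1@100] asks=[#3:4@105]
After op 7 [order #5] limit_sell(price=99, qty=1): fills=#2x#5:1@100; bids=[-] asks=[#3:4@105]

Answer: 1@100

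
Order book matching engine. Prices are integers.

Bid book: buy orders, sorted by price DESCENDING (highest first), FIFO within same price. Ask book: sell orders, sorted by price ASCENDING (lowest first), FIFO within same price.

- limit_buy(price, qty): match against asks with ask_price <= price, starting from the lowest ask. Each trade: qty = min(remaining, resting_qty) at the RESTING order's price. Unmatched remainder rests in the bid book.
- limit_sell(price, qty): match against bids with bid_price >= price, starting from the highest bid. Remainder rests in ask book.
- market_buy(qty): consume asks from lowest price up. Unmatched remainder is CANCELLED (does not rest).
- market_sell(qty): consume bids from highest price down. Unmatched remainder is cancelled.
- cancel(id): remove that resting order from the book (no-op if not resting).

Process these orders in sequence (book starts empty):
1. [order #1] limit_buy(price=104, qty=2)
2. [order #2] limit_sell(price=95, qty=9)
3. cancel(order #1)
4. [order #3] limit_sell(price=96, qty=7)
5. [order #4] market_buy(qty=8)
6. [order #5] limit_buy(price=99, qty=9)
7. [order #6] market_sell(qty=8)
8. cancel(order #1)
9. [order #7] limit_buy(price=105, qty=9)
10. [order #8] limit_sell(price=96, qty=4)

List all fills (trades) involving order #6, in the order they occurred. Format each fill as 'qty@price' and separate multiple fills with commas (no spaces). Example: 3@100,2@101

Answer: 3@99

Derivation:
After op 1 [order #1] limit_buy(price=104, qty=2): fills=none; bids=[#1:2@104] asks=[-]
After op 2 [order #2] limit_sell(price=95, qty=9): fills=#1x#2:2@104; bids=[-] asks=[#2:7@95]
After op 3 cancel(order #1): fills=none; bids=[-] asks=[#2:7@95]
After op 4 [order #3] limit_sell(price=96, qty=7): fills=none; bids=[-] asks=[#2:7@95 #3:7@96]
After op 5 [order #4] market_buy(qty=8): fills=#4x#2:7@95 #4x#3:1@96; bids=[-] asks=[#3:6@96]
After op 6 [order #5] limit_buy(price=99, qty=9): fills=#5x#3:6@96; bids=[#5:3@99] asks=[-]
After op 7 [order #6] market_sell(qty=8): fills=#5x#6:3@99; bids=[-] asks=[-]
After op 8 cancel(order #1): fills=none; bids=[-] asks=[-]
After op 9 [order #7] limit_buy(price=105, qty=9): fills=none; bids=[#7:9@105] asks=[-]
After op 10 [order #8] limit_sell(price=96, qty=4): fills=#7x#8:4@105; bids=[#7:5@105] asks=[-]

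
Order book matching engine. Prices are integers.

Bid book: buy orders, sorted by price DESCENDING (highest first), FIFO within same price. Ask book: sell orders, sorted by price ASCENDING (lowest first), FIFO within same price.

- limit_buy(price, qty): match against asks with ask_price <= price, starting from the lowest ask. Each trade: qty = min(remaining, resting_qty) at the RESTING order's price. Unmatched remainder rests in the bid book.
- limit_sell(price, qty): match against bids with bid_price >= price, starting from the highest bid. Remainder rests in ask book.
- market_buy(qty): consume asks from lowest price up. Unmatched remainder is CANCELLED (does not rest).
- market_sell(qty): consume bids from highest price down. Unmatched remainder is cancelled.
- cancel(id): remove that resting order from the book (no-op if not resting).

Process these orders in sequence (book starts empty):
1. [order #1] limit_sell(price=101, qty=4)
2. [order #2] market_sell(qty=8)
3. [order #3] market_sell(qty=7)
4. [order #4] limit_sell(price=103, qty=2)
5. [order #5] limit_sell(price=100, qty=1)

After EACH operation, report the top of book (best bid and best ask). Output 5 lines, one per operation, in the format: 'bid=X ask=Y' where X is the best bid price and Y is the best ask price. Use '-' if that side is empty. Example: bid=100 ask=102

Answer: bid=- ask=101
bid=- ask=101
bid=- ask=101
bid=- ask=101
bid=- ask=100

Derivation:
After op 1 [order #1] limit_sell(price=101, qty=4): fills=none; bids=[-] asks=[#1:4@101]
After op 2 [order #2] market_sell(qty=8): fills=none; bids=[-] asks=[#1:4@101]
After op 3 [order #3] market_sell(qty=7): fills=none; bids=[-] asks=[#1:4@101]
After op 4 [order #4] limit_sell(price=103, qty=2): fills=none; bids=[-] asks=[#1:4@101 #4:2@103]
After op 5 [order #5] limit_sell(price=100, qty=1): fills=none; bids=[-] asks=[#5:1@100 #1:4@101 #4:2@103]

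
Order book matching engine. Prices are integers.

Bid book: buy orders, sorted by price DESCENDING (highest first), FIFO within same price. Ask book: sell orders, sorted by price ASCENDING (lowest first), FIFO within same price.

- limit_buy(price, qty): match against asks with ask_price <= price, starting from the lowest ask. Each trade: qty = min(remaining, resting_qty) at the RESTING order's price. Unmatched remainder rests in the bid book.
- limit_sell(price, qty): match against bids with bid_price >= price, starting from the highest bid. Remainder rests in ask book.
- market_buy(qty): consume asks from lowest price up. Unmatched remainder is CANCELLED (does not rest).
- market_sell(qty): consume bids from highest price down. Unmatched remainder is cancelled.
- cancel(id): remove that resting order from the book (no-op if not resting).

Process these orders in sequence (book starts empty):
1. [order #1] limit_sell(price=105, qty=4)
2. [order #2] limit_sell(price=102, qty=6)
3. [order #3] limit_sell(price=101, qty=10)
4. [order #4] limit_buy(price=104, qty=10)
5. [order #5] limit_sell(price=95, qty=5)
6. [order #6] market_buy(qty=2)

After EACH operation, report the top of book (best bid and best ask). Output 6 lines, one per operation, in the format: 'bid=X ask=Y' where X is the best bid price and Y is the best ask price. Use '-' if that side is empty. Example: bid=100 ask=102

Answer: bid=- ask=105
bid=- ask=102
bid=- ask=101
bid=- ask=102
bid=- ask=95
bid=- ask=95

Derivation:
After op 1 [order #1] limit_sell(price=105, qty=4): fills=none; bids=[-] asks=[#1:4@105]
After op 2 [order #2] limit_sell(price=102, qty=6): fills=none; bids=[-] asks=[#2:6@102 #1:4@105]
After op 3 [order #3] limit_sell(price=101, qty=10): fills=none; bids=[-] asks=[#3:10@101 #2:6@102 #1:4@105]
After op 4 [order #4] limit_buy(price=104, qty=10): fills=#4x#3:10@101; bids=[-] asks=[#2:6@102 #1:4@105]
After op 5 [order #5] limit_sell(price=95, qty=5): fills=none; bids=[-] asks=[#5:5@95 #2:6@102 #1:4@105]
After op 6 [order #6] market_buy(qty=2): fills=#6x#5:2@95; bids=[-] asks=[#5:3@95 #2:6@102 #1:4@105]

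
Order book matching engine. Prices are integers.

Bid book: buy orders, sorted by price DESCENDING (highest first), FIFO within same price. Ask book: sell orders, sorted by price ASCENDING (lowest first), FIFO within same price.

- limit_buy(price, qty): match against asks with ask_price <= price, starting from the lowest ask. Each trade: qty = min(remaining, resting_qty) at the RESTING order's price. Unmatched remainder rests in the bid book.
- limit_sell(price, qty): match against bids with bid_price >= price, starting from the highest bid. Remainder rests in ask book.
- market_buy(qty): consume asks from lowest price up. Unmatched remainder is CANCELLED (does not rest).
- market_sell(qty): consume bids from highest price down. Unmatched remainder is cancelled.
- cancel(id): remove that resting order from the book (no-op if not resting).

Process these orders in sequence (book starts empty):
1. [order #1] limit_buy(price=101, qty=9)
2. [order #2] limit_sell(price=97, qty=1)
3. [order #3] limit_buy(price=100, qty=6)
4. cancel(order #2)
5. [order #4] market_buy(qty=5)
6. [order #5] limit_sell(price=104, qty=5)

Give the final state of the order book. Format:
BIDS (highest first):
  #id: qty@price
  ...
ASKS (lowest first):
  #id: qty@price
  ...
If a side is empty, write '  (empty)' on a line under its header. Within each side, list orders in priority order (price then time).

Answer: BIDS (highest first):
  #1: 8@101
  #3: 6@100
ASKS (lowest first):
  #5: 5@104

Derivation:
After op 1 [order #1] limit_buy(price=101, qty=9): fills=none; bids=[#1:9@101] asks=[-]
After op 2 [order #2] limit_sell(price=97, qty=1): fills=#1x#2:1@101; bids=[#1:8@101] asks=[-]
After op 3 [order #3] limit_buy(price=100, qty=6): fills=none; bids=[#1:8@101 #3:6@100] asks=[-]
After op 4 cancel(order #2): fills=none; bids=[#1:8@101 #3:6@100] asks=[-]
After op 5 [order #4] market_buy(qty=5): fills=none; bids=[#1:8@101 #3:6@100] asks=[-]
After op 6 [order #5] limit_sell(price=104, qty=5): fills=none; bids=[#1:8@101 #3:6@100] asks=[#5:5@104]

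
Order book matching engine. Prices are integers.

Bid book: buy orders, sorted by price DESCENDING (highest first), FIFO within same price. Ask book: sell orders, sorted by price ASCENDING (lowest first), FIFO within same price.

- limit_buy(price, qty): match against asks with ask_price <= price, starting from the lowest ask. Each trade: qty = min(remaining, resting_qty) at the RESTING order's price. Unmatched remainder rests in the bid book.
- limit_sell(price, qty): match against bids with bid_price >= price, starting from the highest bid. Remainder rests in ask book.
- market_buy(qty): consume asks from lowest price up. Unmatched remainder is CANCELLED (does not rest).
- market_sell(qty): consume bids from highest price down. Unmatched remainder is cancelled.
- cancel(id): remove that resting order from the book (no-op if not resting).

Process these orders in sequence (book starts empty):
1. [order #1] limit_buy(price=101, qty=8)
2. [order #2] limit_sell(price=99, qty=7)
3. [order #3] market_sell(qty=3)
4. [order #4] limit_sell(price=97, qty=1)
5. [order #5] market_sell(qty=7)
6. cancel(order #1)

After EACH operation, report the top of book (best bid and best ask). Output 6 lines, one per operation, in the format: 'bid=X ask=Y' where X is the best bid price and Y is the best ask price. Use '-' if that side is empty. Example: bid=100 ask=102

After op 1 [order #1] limit_buy(price=101, qty=8): fills=none; bids=[#1:8@101] asks=[-]
After op 2 [order #2] limit_sell(price=99, qty=7): fills=#1x#2:7@101; bids=[#1:1@101] asks=[-]
After op 3 [order #3] market_sell(qty=3): fills=#1x#3:1@101; bids=[-] asks=[-]
After op 4 [order #4] limit_sell(price=97, qty=1): fills=none; bids=[-] asks=[#4:1@97]
After op 5 [order #5] market_sell(qty=7): fills=none; bids=[-] asks=[#4:1@97]
After op 6 cancel(order #1): fills=none; bids=[-] asks=[#4:1@97]

Answer: bid=101 ask=-
bid=101 ask=-
bid=- ask=-
bid=- ask=97
bid=- ask=97
bid=- ask=97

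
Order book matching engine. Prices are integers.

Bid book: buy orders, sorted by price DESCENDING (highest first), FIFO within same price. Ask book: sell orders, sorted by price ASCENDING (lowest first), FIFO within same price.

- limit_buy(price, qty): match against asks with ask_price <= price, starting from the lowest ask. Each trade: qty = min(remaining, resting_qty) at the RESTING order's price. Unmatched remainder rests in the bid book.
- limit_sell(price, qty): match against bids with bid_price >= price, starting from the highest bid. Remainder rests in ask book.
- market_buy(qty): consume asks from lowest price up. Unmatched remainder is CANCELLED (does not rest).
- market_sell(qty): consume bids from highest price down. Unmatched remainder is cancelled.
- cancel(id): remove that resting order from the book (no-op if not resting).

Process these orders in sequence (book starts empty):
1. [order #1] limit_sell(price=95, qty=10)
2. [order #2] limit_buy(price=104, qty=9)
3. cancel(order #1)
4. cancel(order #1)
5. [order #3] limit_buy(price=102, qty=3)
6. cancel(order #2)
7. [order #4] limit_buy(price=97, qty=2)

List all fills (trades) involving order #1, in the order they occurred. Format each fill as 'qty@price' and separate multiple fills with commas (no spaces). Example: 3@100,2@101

After op 1 [order #1] limit_sell(price=95, qty=10): fills=none; bids=[-] asks=[#1:10@95]
After op 2 [order #2] limit_buy(price=104, qty=9): fills=#2x#1:9@95; bids=[-] asks=[#1:1@95]
After op 3 cancel(order #1): fills=none; bids=[-] asks=[-]
After op 4 cancel(order #1): fills=none; bids=[-] asks=[-]
After op 5 [order #3] limit_buy(price=102, qty=3): fills=none; bids=[#3:3@102] asks=[-]
After op 6 cancel(order #2): fills=none; bids=[#3:3@102] asks=[-]
After op 7 [order #4] limit_buy(price=97, qty=2): fills=none; bids=[#3:3@102 #4:2@97] asks=[-]

Answer: 9@95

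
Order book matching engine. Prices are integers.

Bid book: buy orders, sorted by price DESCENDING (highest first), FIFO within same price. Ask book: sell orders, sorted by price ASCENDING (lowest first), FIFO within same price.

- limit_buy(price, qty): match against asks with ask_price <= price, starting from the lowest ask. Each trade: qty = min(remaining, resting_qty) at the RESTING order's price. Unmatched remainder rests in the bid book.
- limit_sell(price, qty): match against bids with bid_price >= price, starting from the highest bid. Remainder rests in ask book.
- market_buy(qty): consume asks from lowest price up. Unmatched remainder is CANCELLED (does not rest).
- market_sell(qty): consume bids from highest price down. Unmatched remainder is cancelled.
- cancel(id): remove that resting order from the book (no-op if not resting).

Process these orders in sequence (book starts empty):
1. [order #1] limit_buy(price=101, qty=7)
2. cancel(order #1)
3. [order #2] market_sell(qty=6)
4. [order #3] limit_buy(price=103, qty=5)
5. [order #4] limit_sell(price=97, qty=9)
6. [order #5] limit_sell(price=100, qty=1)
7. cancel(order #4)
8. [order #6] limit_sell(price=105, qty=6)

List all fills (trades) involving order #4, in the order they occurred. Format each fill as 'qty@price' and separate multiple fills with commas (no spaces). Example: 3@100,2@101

Answer: 5@103

Derivation:
After op 1 [order #1] limit_buy(price=101, qty=7): fills=none; bids=[#1:7@101] asks=[-]
After op 2 cancel(order #1): fills=none; bids=[-] asks=[-]
After op 3 [order #2] market_sell(qty=6): fills=none; bids=[-] asks=[-]
After op 4 [order #3] limit_buy(price=103, qty=5): fills=none; bids=[#3:5@103] asks=[-]
After op 5 [order #4] limit_sell(price=97, qty=9): fills=#3x#4:5@103; bids=[-] asks=[#4:4@97]
After op 6 [order #5] limit_sell(price=100, qty=1): fills=none; bids=[-] asks=[#4:4@97 #5:1@100]
After op 7 cancel(order #4): fills=none; bids=[-] asks=[#5:1@100]
After op 8 [order #6] limit_sell(price=105, qty=6): fills=none; bids=[-] asks=[#5:1@100 #6:6@105]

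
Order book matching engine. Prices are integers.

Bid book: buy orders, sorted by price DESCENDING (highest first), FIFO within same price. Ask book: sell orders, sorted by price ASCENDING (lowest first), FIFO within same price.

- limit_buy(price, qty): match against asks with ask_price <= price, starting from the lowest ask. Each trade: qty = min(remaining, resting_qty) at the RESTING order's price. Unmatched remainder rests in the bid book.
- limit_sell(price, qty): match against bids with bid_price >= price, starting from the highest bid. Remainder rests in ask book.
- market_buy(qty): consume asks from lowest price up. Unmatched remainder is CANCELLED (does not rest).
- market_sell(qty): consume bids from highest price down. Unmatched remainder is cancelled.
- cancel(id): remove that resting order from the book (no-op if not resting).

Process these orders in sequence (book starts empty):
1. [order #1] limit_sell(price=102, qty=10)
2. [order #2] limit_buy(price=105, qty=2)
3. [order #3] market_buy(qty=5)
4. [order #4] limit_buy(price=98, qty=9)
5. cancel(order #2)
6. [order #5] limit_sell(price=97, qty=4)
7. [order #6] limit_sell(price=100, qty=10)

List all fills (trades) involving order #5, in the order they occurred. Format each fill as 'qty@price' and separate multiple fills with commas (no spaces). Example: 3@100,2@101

After op 1 [order #1] limit_sell(price=102, qty=10): fills=none; bids=[-] asks=[#1:10@102]
After op 2 [order #2] limit_buy(price=105, qty=2): fills=#2x#1:2@102; bids=[-] asks=[#1:8@102]
After op 3 [order #3] market_buy(qty=5): fills=#3x#1:5@102; bids=[-] asks=[#1:3@102]
After op 4 [order #4] limit_buy(price=98, qty=9): fills=none; bids=[#4:9@98] asks=[#1:3@102]
After op 5 cancel(order #2): fills=none; bids=[#4:9@98] asks=[#1:3@102]
After op 6 [order #5] limit_sell(price=97, qty=4): fills=#4x#5:4@98; bids=[#4:5@98] asks=[#1:3@102]
After op 7 [order #6] limit_sell(price=100, qty=10): fills=none; bids=[#4:5@98] asks=[#6:10@100 #1:3@102]

Answer: 4@98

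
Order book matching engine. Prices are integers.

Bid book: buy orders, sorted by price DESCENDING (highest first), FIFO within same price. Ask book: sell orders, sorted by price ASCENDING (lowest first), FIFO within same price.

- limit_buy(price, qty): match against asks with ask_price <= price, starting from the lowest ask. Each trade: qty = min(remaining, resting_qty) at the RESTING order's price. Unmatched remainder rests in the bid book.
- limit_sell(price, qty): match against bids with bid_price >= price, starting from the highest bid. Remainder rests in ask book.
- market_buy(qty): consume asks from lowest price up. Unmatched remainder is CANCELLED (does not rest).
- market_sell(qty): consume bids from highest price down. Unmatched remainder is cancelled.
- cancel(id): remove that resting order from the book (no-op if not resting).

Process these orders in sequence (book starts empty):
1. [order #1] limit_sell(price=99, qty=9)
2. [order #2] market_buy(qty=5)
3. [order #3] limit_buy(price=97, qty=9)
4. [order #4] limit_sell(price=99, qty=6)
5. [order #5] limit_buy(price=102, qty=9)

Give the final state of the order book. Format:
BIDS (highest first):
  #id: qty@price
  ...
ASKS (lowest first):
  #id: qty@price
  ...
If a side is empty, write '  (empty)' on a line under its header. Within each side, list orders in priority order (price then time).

After op 1 [order #1] limit_sell(price=99, qty=9): fills=none; bids=[-] asks=[#1:9@99]
After op 2 [order #2] market_buy(qty=5): fills=#2x#1:5@99; bids=[-] asks=[#1:4@99]
After op 3 [order #3] limit_buy(price=97, qty=9): fills=none; bids=[#3:9@97] asks=[#1:4@99]
After op 4 [order #4] limit_sell(price=99, qty=6): fills=none; bids=[#3:9@97] asks=[#1:4@99 #4:6@99]
After op 5 [order #5] limit_buy(price=102, qty=9): fills=#5x#1:4@99 #5x#4:5@99; bids=[#3:9@97] asks=[#4:1@99]

Answer: BIDS (highest first):
  #3: 9@97
ASKS (lowest first):
  #4: 1@99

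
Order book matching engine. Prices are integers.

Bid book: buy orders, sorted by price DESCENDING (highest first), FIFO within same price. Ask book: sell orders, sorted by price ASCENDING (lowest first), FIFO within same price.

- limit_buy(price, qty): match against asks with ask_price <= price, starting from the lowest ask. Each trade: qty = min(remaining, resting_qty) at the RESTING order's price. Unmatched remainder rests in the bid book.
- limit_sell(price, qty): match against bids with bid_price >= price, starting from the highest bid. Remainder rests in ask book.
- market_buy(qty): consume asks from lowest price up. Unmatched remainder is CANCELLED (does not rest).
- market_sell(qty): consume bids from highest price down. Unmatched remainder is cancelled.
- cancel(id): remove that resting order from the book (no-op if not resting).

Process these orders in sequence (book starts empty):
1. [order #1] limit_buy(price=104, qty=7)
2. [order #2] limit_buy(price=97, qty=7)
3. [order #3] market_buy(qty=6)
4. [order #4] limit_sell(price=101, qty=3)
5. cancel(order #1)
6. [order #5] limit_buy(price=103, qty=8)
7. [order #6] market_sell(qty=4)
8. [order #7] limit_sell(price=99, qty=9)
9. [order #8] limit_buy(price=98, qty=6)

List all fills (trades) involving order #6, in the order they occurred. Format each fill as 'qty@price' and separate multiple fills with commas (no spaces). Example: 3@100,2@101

After op 1 [order #1] limit_buy(price=104, qty=7): fills=none; bids=[#1:7@104] asks=[-]
After op 2 [order #2] limit_buy(price=97, qty=7): fills=none; bids=[#1:7@104 #2:7@97] asks=[-]
After op 3 [order #3] market_buy(qty=6): fills=none; bids=[#1:7@104 #2:7@97] asks=[-]
After op 4 [order #4] limit_sell(price=101, qty=3): fills=#1x#4:3@104; bids=[#1:4@104 #2:7@97] asks=[-]
After op 5 cancel(order #1): fills=none; bids=[#2:7@97] asks=[-]
After op 6 [order #5] limit_buy(price=103, qty=8): fills=none; bids=[#5:8@103 #2:7@97] asks=[-]
After op 7 [order #6] market_sell(qty=4): fills=#5x#6:4@103; bids=[#5:4@103 #2:7@97] asks=[-]
After op 8 [order #7] limit_sell(price=99, qty=9): fills=#5x#7:4@103; bids=[#2:7@97] asks=[#7:5@99]
After op 9 [order #8] limit_buy(price=98, qty=6): fills=none; bids=[#8:6@98 #2:7@97] asks=[#7:5@99]

Answer: 4@103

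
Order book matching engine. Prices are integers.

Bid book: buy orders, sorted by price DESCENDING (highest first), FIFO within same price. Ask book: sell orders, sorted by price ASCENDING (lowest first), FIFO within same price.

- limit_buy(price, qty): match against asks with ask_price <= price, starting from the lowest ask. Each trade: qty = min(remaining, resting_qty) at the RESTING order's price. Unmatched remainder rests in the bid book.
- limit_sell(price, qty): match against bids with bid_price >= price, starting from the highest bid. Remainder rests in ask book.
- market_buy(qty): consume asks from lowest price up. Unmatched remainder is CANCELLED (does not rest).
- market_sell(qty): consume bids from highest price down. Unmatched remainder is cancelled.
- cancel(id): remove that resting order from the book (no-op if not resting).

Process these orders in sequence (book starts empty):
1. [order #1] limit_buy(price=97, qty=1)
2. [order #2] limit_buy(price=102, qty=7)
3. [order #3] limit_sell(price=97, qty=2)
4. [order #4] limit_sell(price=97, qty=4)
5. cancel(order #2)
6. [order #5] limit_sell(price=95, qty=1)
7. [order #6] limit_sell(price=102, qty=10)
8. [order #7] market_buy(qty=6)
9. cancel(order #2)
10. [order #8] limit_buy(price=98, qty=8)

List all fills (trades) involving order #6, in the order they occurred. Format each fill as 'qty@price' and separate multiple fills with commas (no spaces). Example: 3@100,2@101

After op 1 [order #1] limit_buy(price=97, qty=1): fills=none; bids=[#1:1@97] asks=[-]
After op 2 [order #2] limit_buy(price=102, qty=7): fills=none; bids=[#2:7@102 #1:1@97] asks=[-]
After op 3 [order #3] limit_sell(price=97, qty=2): fills=#2x#3:2@102; bids=[#2:5@102 #1:1@97] asks=[-]
After op 4 [order #4] limit_sell(price=97, qty=4): fills=#2x#4:4@102; bids=[#2:1@102 #1:1@97] asks=[-]
After op 5 cancel(order #2): fills=none; bids=[#1:1@97] asks=[-]
After op 6 [order #5] limit_sell(price=95, qty=1): fills=#1x#5:1@97; bids=[-] asks=[-]
After op 7 [order #6] limit_sell(price=102, qty=10): fills=none; bids=[-] asks=[#6:10@102]
After op 8 [order #7] market_buy(qty=6): fills=#7x#6:6@102; bids=[-] asks=[#6:4@102]
After op 9 cancel(order #2): fills=none; bids=[-] asks=[#6:4@102]
After op 10 [order #8] limit_buy(price=98, qty=8): fills=none; bids=[#8:8@98] asks=[#6:4@102]

Answer: 6@102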